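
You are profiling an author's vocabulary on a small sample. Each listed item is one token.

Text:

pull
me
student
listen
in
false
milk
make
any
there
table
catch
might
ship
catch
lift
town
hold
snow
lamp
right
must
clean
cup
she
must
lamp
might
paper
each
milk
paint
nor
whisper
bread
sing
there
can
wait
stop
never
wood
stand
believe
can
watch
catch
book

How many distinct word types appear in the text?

Distinct types: {any, believe, book, bread, can, catch, clean, cup, each, false, hold, in, lamp, lift, listen, make, me, might, milk, must, never, nor, paint, paper, pull, right, she, ship, sing, snow, stand, stop, student, table, there, town, wait, watch, whisper, wood}
V = 40

40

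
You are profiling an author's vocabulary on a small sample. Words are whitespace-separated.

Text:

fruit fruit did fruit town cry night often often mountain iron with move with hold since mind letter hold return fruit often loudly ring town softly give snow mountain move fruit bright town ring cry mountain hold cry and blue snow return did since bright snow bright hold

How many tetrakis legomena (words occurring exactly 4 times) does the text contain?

Frequencies: fruit:5, hold:4, town:3, cry:3, often:3, mountain:3, snow:3, bright:3, did:2, with:2, move:2, since:2, return:2, ring:2, night:1, iron:1, mind:1, letter:1, loudly:1, softly:1, … (3 more, each freq 1)
Words with frequency 4: hold

1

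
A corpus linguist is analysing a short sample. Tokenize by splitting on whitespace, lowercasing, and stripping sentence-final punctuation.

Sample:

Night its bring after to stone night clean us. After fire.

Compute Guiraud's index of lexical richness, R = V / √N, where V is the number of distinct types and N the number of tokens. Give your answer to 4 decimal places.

N = 11, V = 9.
√N = 3.316625
R = 9 / 3.316625 = 2.7136

2.7136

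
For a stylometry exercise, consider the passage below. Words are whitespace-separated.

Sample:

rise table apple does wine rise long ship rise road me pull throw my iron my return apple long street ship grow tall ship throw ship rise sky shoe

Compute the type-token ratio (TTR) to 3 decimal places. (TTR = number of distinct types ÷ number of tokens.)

0.655

N = 29 tokens, V = 19 types.
TTR = V / N = 19 / 29 = 0.655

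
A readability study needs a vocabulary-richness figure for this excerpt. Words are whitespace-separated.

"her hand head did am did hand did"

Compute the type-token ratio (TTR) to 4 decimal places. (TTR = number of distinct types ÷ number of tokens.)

N = 8 tokens, V = 5 types.
TTR = V / N = 5 / 8 = 0.6250

0.6250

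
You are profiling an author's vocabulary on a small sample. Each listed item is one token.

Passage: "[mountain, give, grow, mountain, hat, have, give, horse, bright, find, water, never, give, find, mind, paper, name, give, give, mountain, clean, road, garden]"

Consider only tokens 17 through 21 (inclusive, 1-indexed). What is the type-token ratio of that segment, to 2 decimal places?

0.80

Segment tokens 17–21: name, give, give, mountain, clean
Segment N = 5, segment V = 4.
TTR = 4 / 5 = 0.80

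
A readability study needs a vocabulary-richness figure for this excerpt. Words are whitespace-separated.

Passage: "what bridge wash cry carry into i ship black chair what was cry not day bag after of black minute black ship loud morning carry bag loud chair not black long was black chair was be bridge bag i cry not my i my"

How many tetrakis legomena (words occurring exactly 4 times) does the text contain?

Frequencies: black:5, cry:3, i:3, chair:3, was:3, not:3, bag:3, what:2, bridge:2, carry:2, ship:2, loud:2, my:2, wash:1, into:1, day:1, after:1, of:1, minute:1, morning:1, … (2 more, each freq 1)
Words with frequency 4: (none)

0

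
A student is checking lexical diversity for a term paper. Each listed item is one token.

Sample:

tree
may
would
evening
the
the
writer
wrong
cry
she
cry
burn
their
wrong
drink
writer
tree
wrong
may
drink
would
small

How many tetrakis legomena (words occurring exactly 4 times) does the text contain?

0

Frequencies: wrong:3, tree:2, may:2, would:2, the:2, writer:2, cry:2, drink:2, evening:1, she:1, burn:1, their:1, small:1
Words with frequency 4: (none)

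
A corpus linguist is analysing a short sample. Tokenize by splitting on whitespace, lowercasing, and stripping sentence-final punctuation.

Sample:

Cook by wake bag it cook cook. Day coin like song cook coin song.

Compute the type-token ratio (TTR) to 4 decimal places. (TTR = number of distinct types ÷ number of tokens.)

N = 14 tokens, V = 9 types.
TTR = V / N = 9 / 14 = 0.6429

0.6429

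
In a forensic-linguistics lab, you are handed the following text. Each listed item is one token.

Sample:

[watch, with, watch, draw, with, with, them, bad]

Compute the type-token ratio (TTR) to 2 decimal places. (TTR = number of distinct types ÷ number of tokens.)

0.63

N = 8 tokens, V = 5 types.
TTR = V / N = 5 / 8 = 0.63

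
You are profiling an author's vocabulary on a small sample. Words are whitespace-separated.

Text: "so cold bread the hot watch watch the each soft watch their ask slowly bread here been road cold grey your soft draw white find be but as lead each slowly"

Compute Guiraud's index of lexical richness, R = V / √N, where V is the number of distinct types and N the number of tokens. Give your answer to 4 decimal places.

4.1309

N = 31, V = 23.
√N = 5.567764
R = 23 / 5.567764 = 4.1309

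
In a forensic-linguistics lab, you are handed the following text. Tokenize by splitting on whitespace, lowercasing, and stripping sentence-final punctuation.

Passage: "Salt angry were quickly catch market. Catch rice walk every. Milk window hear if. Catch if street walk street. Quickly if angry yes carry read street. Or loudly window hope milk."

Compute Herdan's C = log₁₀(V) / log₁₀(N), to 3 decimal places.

N = 31, V = 20.
log₁₀(V) = 1.301030, log₁₀(N) = 1.491362
C = 1.301030 / 1.491362 = 0.872

0.872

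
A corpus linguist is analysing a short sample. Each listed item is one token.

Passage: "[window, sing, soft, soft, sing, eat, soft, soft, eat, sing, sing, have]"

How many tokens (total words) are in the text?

Tokens: window, sing, soft, soft, sing, eat, soft, soft, eat, sing, sing, have
N = 12

12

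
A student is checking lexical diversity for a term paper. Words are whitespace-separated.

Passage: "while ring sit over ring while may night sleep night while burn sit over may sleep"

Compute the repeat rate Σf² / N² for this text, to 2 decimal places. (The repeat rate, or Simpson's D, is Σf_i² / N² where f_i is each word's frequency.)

Frequencies: while:3, ring:2, sit:2, over:2, may:2, night:2, sleep:2, burn:1
Σf² = 34; N² = 256
Repeat rate = 34 / 256 = 0.13

0.13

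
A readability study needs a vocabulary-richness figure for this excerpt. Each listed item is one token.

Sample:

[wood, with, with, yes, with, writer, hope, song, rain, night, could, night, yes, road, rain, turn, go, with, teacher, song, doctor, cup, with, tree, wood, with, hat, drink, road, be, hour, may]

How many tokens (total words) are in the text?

32

Tokens: wood, with, with, yes, with, writer, hope, song, rain, night, could, night, yes, road, rain, turn, go, with, teacher, song, doctor, cup, with, tree, wood, with, hat, drink, road, be, hour, may
N = 32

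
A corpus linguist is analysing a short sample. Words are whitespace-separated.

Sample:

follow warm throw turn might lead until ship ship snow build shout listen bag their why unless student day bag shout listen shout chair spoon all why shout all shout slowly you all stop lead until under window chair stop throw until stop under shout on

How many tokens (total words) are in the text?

Tokens: follow, warm, throw, turn, might, lead, until, ship, ship, snow, build, shout, listen, bag, their, why, unless, student, day, bag, shout, listen, shout, chair, spoon, all, why, shout, all, shout, slowly, you, all, stop, lead, until, under, window, chair, stop, throw, until, stop, under, shout, on
N = 46

46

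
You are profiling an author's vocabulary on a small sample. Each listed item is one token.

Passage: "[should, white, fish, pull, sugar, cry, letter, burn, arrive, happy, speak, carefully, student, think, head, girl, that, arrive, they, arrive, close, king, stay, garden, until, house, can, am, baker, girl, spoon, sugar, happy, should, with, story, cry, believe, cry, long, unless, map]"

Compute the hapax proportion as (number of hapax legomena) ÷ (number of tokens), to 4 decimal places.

Frequencies: cry:3, arrive:3, should:2, sugar:2, happy:2, girl:2, white:1, fish:1, pull:1, letter:1, burn:1, speak:1, carefully:1, student:1, think:1, head:1, that:1, they:1, close:1, king:1, … (14 more, each freq 1)
Hapax count = 28; token count = 42.
Ratio = 28 / 42 = 0.6667

0.6667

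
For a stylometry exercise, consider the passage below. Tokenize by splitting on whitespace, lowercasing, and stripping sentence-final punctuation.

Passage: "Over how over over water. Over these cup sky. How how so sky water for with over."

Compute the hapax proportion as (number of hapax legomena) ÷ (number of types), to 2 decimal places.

0.56

Frequencies: over:5, how:3, water:2, sky:2, these:1, cup:1, so:1, for:1, with:1
Hapax count = 5; type count = 9.
Ratio = 5 / 9 = 0.56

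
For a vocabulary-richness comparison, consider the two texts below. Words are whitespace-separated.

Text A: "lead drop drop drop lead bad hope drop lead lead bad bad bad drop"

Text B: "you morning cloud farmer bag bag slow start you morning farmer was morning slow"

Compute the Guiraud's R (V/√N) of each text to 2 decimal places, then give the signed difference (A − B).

A: V=4, N=14, R=1.07
B: V=8, N=14, R=2.14
Difference = 1.07 − 2.14 = -1.07

-1.07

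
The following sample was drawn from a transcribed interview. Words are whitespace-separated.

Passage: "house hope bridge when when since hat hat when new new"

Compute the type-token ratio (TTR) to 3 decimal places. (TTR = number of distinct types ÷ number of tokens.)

N = 11 tokens, V = 7 types.
TTR = V / N = 7 / 11 = 0.636

0.636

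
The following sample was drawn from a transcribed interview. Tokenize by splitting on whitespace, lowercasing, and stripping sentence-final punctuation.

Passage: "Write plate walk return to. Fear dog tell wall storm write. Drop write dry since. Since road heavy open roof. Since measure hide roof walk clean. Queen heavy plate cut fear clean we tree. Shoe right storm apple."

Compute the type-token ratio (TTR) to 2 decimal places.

N = 38 tokens, V = 27 types.
TTR = V / N = 27 / 38 = 0.71

0.71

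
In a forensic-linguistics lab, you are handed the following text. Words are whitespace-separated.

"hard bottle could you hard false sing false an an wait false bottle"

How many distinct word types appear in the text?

8

Distinct types: {an, bottle, could, false, hard, sing, wait, you}
V = 8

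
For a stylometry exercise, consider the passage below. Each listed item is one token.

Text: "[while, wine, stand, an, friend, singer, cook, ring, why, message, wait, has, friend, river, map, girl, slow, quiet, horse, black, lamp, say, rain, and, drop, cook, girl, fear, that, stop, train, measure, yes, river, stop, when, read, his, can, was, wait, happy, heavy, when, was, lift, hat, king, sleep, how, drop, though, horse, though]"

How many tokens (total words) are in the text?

54

Tokens: while, wine, stand, an, friend, singer, cook, ring, why, message, wait, has, friend, river, map, girl, slow, quiet, horse, black, lamp, say, rain, and, drop, cook, girl, fear, that, stop, train, measure, yes, river, stop, when, read, his, can, was, wait, happy, heavy, when, was, lift, hat, king, sleep, how, drop, though, horse, though
N = 54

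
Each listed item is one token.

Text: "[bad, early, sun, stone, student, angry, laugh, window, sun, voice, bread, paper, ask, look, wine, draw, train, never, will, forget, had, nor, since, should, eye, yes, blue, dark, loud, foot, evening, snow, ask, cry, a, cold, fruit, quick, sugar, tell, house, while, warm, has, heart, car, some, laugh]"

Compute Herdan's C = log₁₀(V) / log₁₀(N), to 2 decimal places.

0.98

N = 48, V = 45.
log₁₀(V) = 1.653213, log₁₀(N) = 1.681241
C = 1.653213 / 1.681241 = 0.98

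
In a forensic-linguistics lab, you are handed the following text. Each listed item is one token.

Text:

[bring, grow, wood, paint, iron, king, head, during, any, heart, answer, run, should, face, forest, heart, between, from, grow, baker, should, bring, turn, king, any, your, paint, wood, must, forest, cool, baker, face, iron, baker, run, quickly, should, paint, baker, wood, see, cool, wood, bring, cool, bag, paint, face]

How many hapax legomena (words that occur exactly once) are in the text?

11

Frequencies: wood:4, paint:4, baker:4, bring:3, should:3, face:3, cool:3, grow:2, iron:2, king:2, any:2, heart:2, run:2, forest:2, head:1, during:1, answer:1, between:1, from:1, turn:1, … (5 more, each freq 1)
Hapax (freq=1): answer, bag, between, during, from, head, must, quickly, see, turn, your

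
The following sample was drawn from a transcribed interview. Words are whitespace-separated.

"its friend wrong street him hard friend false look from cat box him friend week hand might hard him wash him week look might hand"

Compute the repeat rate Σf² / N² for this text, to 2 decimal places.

Frequencies: him:4, friend:3, hard:2, look:2, week:2, hand:2, might:2, its:1, wrong:1, street:1, false:1, from:1, cat:1, box:1, wash:1
Σf² = 53; N² = 625
Repeat rate = 53 / 625 = 0.08

0.08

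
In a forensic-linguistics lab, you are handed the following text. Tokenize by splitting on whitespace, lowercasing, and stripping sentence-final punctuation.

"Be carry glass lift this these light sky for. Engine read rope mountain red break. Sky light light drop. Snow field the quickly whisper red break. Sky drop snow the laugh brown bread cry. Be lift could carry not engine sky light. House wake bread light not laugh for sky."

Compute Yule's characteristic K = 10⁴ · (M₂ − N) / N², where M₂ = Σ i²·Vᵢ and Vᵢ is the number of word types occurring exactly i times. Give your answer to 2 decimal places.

Frequencies: light:5, sky:5, be:2, carry:2, lift:2, for:2, engine:2, red:2, break:2, drop:2, snow:2, the:2, laugh:2, bread:2, not:2, glass:1, this:1, these:1, read:1, rope:1, … (9 more, each freq 1)
N = 50. Frequency spectrum: V_1=14, V_2=13, V_5=2
M₂ = 1²·14 + 2²·13 + 5²·2 = 116
K = 10000 × (116 − 50) / 50² = 264.00

264.00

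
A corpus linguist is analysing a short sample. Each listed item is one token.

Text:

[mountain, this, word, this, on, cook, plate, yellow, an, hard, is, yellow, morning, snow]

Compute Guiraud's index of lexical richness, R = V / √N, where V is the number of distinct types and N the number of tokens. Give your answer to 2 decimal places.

3.21

N = 14, V = 12.
√N = 3.741657
R = 12 / 3.741657 = 3.21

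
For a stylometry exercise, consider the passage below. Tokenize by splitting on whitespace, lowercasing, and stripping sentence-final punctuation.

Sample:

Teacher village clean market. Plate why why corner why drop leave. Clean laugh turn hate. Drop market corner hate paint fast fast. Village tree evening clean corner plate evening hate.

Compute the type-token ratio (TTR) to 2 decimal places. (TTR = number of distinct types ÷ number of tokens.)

0.53

N = 30 tokens, V = 16 types.
TTR = V / N = 16 / 30 = 0.53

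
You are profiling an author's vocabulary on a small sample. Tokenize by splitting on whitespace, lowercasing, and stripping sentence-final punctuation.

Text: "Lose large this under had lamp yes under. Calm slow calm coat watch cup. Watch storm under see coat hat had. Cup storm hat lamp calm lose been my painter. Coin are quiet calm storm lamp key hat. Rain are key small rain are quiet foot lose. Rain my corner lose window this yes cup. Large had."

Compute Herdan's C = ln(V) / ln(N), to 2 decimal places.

N = 57, V = 27.
ln(V) = 3.295837, ln(N) = 4.043051
C = 3.295837 / 4.043051 = 0.82

0.82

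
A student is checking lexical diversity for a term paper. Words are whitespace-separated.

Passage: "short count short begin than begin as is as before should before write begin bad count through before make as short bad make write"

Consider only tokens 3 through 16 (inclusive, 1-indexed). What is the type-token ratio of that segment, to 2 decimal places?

Segment tokens 3–16: short, begin, than, begin, as, is, as, before, should, before, write, begin, bad, count
Segment N = 14, segment V = 10.
TTR = 10 / 14 = 0.71

0.71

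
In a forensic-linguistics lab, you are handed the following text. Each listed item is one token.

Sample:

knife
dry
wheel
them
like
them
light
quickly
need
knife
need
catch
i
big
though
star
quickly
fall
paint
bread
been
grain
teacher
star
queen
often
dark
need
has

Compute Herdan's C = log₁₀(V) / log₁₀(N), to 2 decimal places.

N = 29, V = 23.
log₁₀(V) = 1.361728, log₁₀(N) = 1.462398
C = 1.361728 / 1.462398 = 0.93

0.93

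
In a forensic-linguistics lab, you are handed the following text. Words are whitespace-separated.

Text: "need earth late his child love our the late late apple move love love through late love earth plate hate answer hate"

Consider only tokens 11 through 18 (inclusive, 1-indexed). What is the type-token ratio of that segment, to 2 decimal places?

0.75

Segment tokens 11–18: apple, move, love, love, through, late, love, earth
Segment N = 8, segment V = 6.
TTR = 6 / 8 = 0.75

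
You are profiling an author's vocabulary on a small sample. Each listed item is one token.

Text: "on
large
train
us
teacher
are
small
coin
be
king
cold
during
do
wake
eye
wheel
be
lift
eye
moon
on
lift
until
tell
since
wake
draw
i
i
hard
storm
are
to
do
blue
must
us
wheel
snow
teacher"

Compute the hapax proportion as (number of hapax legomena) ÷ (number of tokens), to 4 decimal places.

0.4500

Frequencies: on:2, us:2, teacher:2, are:2, be:2, do:2, wake:2, eye:2, wheel:2, lift:2, i:2, large:1, train:1, small:1, coin:1, king:1, cold:1, during:1, moon:1, until:1, … (9 more, each freq 1)
Hapax count = 18; token count = 40.
Ratio = 18 / 40 = 0.4500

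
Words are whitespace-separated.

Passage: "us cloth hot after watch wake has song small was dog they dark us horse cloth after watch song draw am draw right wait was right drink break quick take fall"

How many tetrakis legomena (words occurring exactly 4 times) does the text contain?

0

Frequencies: us:2, cloth:2, after:2, watch:2, song:2, was:2, draw:2, right:2, hot:1, wake:1, has:1, small:1, dog:1, they:1, dark:1, horse:1, am:1, wait:1, drink:1, break:1, … (3 more, each freq 1)
Words with frequency 4: (none)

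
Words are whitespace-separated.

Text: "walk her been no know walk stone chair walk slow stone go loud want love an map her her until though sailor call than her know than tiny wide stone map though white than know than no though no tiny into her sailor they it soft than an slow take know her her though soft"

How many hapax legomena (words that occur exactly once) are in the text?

14

Frequencies: her:7, than:5, know:4, though:4, walk:3, no:3, stone:3, slow:2, an:2, map:2, sailor:2, tiny:2, soft:2, been:1, chair:1, go:1, loud:1, want:1, love:1, until:1, … (7 more, each freq 1)
Hapax (freq=1): been, call, chair, go, into, it, loud, love, take, they, until, want, white, wide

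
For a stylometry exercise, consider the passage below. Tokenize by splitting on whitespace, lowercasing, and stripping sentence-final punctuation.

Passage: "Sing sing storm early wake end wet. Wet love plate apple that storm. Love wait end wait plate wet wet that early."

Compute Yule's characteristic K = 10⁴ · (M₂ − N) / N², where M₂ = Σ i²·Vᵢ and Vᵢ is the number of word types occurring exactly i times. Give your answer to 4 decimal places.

Frequencies: wet:4, sing:2, storm:2, early:2, end:2, love:2, plate:2, that:2, wait:2, wake:1, apple:1
N = 22. Frequency spectrum: V_1=2, V_2=8, V_4=1
M₂ = 1²·2 + 2²·8 + 4²·1 = 50
K = 10000 × (50 − 22) / 22² = 578.5124

578.5124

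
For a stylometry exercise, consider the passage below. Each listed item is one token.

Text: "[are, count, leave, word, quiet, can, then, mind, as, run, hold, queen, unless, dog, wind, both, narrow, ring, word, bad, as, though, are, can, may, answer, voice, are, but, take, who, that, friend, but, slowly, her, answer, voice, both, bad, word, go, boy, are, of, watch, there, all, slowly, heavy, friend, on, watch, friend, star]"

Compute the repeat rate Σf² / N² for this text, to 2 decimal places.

0.03

Frequencies: are:4, word:3, friend:3, can:2, as:2, both:2, bad:2, answer:2, voice:2, but:2, slowly:2, watch:2, count:1, leave:1, quiet:1, then:1, mind:1, run:1, hold:1, queen:1, … (19 more, each freq 1)
Σf² = 97; N² = 3025
Repeat rate = 97 / 3025 = 0.03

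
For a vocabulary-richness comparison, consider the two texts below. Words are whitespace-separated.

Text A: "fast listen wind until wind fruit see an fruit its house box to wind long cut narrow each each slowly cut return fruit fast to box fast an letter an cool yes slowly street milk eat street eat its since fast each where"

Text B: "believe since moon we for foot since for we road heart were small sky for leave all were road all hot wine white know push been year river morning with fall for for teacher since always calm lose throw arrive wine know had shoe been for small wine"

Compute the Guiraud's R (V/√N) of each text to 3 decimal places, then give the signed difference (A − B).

A: V=25, N=43, R=3.812
B: V=32, N=48, R=4.619
Difference = 3.812 − 4.619 = -0.807

-0.807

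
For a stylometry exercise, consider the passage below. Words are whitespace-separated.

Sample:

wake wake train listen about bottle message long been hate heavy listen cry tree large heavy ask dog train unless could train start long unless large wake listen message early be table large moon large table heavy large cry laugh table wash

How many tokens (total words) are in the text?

42

Tokens: wake, wake, train, listen, about, bottle, message, long, been, hate, heavy, listen, cry, tree, large, heavy, ask, dog, train, unless, could, train, start, long, unless, large, wake, listen, message, early, be, table, large, moon, large, table, heavy, large, cry, laugh, table, wash
N = 42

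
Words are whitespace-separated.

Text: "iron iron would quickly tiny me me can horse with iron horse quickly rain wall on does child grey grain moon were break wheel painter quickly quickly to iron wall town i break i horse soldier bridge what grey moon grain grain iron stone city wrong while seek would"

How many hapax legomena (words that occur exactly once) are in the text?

Frequencies: iron:5, quickly:4, horse:3, grain:3, would:2, me:2, wall:2, grey:2, moon:2, break:2, i:2, tiny:1, can:1, with:1, rain:1, on:1, does:1, child:1, were:1, wheel:1, … (11 more, each freq 1)
Hapax (freq=1): bridge, can, child, city, does, on, painter, rain, seek, soldier, stone, tiny, to, town, were, what, wheel, while, with, wrong

20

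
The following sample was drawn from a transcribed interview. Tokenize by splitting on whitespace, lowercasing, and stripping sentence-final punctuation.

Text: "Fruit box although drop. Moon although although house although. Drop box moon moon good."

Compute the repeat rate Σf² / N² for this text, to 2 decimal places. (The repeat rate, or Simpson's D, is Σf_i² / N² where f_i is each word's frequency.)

0.18

Frequencies: although:4, moon:3, box:2, drop:2, fruit:1, house:1, good:1
Σf² = 36; N² = 196
Repeat rate = 36 / 196 = 0.18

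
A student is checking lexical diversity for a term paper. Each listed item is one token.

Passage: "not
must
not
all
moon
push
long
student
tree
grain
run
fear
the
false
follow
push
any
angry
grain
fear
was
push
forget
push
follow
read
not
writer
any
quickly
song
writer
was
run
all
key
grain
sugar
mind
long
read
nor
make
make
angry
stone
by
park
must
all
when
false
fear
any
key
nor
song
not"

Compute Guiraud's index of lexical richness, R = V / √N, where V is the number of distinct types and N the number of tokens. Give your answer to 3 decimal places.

N = 58, V = 31.
√N = 7.615773
R = 31 / 7.615773 = 4.070

4.070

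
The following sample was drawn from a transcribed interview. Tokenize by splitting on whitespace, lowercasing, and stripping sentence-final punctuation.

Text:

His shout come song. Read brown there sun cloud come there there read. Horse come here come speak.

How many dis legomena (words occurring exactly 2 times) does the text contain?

1

Frequencies: come:4, there:3, read:2, his:1, shout:1, song:1, brown:1, sun:1, cloud:1, horse:1, here:1, speak:1
Words with frequency 2: read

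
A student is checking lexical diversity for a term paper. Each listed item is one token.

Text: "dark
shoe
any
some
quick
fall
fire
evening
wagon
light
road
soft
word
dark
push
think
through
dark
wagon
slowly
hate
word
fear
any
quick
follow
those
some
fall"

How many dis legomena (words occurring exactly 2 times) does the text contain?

Frequencies: dark:3, any:2, some:2, quick:2, fall:2, wagon:2, word:2, shoe:1, fire:1, evening:1, light:1, road:1, soft:1, push:1, think:1, through:1, slowly:1, hate:1, fear:1, follow:1, … (1 more, each freq 1)
Words with frequency 2: any, fall, quick, some, wagon, word

6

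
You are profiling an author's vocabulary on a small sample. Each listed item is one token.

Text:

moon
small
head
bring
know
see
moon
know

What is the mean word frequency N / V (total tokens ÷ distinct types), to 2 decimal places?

1.33

N = 8 tokens, V = 6 types.
Mean frequency = N / V = 8 / 6 = 1.33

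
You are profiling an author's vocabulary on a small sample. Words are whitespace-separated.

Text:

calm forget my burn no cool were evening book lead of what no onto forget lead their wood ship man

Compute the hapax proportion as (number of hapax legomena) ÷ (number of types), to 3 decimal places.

Frequencies: forget:2, no:2, lead:2, calm:1, my:1, burn:1, cool:1, were:1, evening:1, book:1, of:1, what:1, onto:1, their:1, wood:1, ship:1, man:1
Hapax count = 14; type count = 17.
Ratio = 14 / 17 = 0.824

0.824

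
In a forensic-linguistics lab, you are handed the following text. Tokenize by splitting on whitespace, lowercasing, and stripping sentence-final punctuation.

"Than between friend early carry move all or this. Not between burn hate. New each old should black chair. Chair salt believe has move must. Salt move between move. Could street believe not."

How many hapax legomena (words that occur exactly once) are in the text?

18

Frequencies: move:4, between:3, not:2, chair:2, salt:2, believe:2, than:1, friend:1, early:1, carry:1, all:1, or:1, this:1, burn:1, hate:1, new:1, each:1, old:1, should:1, black:1, … (4 more, each freq 1)
Hapax (freq=1): all, black, burn, carry, could, each, early, friend, has, hate, must, new, old, or, should, street, than, this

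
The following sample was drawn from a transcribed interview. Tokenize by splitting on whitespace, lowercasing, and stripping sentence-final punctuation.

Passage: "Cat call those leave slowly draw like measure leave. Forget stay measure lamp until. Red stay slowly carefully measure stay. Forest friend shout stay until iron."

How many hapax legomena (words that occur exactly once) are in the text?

Frequencies: stay:4, measure:3, leave:2, slowly:2, until:2, cat:1, call:1, those:1, draw:1, like:1, forget:1, lamp:1, red:1, carefully:1, forest:1, friend:1, shout:1, iron:1
Hapax (freq=1): call, carefully, cat, draw, forest, forget, friend, iron, lamp, like, red, shout, those

13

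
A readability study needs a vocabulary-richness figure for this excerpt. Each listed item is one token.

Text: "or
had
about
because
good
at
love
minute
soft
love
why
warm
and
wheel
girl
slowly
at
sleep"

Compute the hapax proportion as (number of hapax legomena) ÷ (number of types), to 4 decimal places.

Frequencies: at:2, love:2, or:1, had:1, about:1, because:1, good:1, minute:1, soft:1, why:1, warm:1, and:1, wheel:1, girl:1, slowly:1, sleep:1
Hapax count = 14; type count = 16.
Ratio = 14 / 16 = 0.8750

0.8750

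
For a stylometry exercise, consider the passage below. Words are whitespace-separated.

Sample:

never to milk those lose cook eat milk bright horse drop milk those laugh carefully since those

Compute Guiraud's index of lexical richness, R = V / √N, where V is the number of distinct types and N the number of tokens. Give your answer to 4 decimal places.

3.1530

N = 17, V = 13.
√N = 4.123106
R = 13 / 4.123106 = 3.1530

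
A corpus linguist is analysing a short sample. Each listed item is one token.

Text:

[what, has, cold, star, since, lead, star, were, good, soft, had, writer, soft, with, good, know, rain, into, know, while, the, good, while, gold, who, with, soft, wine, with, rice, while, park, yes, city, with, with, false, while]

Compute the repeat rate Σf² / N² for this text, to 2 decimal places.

0.06

Frequencies: with:5, while:4, good:3, soft:3, star:2, know:2, what:1, has:1, cold:1, since:1, lead:1, were:1, had:1, writer:1, rain:1, into:1, the:1, gold:1, who:1, wine:1, … (5 more, each freq 1)
Σf² = 86; N² = 1444
Repeat rate = 86 / 1444 = 0.06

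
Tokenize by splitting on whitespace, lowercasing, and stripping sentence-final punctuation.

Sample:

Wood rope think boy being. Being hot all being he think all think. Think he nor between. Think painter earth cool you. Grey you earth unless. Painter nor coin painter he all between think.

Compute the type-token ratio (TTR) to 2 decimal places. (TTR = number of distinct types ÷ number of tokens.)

N = 34 tokens, V = 17 types.
TTR = V / N = 17 / 34 = 0.50

0.50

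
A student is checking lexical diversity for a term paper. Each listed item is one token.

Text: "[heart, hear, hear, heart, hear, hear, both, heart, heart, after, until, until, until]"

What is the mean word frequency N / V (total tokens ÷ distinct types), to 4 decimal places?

N = 13 tokens, V = 5 types.
Mean frequency = N / V = 13 / 5 = 2.6000

2.6000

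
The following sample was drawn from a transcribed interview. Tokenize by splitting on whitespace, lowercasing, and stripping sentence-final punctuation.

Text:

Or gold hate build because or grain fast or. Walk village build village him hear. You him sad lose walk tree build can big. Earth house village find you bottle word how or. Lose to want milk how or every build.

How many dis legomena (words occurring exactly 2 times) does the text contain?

5

Frequencies: or:5, build:4, village:3, walk:2, him:2, you:2, lose:2, how:2, gold:1, hate:1, because:1, grain:1, fast:1, hear:1, sad:1, tree:1, can:1, big:1, earth:1, house:1, … (7 more, each freq 1)
Words with frequency 2: him, how, lose, walk, you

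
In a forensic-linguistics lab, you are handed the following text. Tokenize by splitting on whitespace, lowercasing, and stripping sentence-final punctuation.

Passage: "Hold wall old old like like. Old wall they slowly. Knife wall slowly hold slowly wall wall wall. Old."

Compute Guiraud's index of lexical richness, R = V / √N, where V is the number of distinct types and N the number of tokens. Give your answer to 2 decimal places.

1.61

N = 19, V = 7.
√N = 4.358899
R = 7 / 4.358899 = 1.61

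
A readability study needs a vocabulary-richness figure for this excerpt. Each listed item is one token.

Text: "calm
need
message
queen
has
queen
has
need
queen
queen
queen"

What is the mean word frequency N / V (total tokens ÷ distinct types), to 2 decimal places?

N = 11 tokens, V = 5 types.
Mean frequency = N / V = 11 / 5 = 2.20

2.20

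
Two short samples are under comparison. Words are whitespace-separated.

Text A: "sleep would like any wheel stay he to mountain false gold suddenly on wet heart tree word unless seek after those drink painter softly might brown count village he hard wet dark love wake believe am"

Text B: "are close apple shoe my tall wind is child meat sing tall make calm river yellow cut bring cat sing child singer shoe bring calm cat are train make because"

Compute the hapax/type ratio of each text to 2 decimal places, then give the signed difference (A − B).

A: hapax=32, V=34, ratio=0.94
B: hapax=12, V=21, ratio=0.57
Difference = 0.94 − 0.57 = 0.37

0.37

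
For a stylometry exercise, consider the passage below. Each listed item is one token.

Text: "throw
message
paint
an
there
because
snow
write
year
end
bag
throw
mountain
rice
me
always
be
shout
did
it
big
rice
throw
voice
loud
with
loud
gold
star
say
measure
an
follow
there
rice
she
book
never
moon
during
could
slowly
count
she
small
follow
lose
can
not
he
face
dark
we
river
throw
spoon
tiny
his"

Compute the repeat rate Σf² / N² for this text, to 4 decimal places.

Frequencies: throw:4, rice:3, an:2, there:2, loud:2, follow:2, she:2, message:1, paint:1, because:1, snow:1, write:1, year:1, end:1, bag:1, mountain:1, me:1, always:1, be:1, shout:1, … (28 more, each freq 1)
Σf² = 86; N² = 3364
Repeat rate = 86 / 3364 = 0.0256

0.0256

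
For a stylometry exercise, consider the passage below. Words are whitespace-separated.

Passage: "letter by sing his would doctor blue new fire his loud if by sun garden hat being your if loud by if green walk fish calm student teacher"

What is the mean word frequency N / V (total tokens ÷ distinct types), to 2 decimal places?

N = 28 tokens, V = 22 types.
Mean frequency = N / V = 28 / 22 = 1.27

1.27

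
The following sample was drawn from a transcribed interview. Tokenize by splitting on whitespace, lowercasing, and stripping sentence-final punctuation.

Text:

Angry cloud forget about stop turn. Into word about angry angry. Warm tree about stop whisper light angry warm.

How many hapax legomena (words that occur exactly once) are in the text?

8

Frequencies: angry:4, about:3, stop:2, warm:2, cloud:1, forget:1, turn:1, into:1, word:1, tree:1, whisper:1, light:1
Hapax (freq=1): cloud, forget, into, light, tree, turn, whisper, word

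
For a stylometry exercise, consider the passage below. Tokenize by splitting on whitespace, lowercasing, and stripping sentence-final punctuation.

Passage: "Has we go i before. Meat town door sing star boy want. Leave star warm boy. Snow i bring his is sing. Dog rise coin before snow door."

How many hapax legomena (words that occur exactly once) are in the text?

Frequencies: i:2, before:2, door:2, sing:2, star:2, boy:2, snow:2, has:1, we:1, go:1, meat:1, town:1, want:1, leave:1, warm:1, bring:1, his:1, is:1, dog:1, rise:1, … (1 more, each freq 1)
Hapax (freq=1): bring, coin, dog, go, has, his, is, leave, meat, rise, town, want, warm, we

14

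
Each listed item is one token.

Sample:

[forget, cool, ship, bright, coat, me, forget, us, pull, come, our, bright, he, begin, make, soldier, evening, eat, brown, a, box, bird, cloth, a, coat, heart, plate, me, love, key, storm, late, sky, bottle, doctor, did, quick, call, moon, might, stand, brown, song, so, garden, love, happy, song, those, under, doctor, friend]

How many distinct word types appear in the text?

43

Distinct types: {a, begin, bird, bottle, box, bright, brown, call, cloth, coat, come, cool, did, doctor, eat, evening, forget, friend, garden, happy, he, heart, key, late, love, make, me, might, moon, our, plate, pull, quick, ship, sky, so, soldier, song, stand, storm, those, under, us}
V = 43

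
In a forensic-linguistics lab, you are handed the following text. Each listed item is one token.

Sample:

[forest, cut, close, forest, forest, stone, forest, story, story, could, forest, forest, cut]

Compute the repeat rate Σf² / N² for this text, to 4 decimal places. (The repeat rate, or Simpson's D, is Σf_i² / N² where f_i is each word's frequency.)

Frequencies: forest:6, cut:2, story:2, close:1, stone:1, could:1
Σf² = 47; N² = 169
Repeat rate = 47 / 169 = 0.2781

0.2781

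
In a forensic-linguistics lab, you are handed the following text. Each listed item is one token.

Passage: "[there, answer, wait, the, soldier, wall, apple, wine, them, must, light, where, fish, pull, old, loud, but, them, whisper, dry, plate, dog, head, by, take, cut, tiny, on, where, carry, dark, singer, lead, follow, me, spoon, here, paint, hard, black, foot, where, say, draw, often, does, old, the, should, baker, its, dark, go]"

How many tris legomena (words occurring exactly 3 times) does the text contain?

1

Frequencies: where:3, the:2, them:2, old:2, dark:2, there:1, answer:1, wait:1, soldier:1, wall:1, apple:1, wine:1, must:1, light:1, fish:1, pull:1, loud:1, but:1, whisper:1, dry:1, … (27 more, each freq 1)
Words with frequency 3: where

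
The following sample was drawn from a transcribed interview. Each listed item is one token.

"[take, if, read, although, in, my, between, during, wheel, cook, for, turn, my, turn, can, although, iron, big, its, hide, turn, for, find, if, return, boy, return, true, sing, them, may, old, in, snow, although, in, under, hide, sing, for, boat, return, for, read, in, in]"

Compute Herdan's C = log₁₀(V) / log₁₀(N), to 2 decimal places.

N = 46, V = 28.
log₁₀(V) = 1.447158, log₁₀(N) = 1.662758
C = 1.447158 / 1.662758 = 0.87

0.87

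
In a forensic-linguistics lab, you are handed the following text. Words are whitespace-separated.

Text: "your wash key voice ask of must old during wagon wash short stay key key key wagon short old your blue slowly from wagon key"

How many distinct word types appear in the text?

15

Distinct types: {ask, blue, during, from, key, must, of, old, short, slowly, stay, voice, wagon, wash, your}
V = 15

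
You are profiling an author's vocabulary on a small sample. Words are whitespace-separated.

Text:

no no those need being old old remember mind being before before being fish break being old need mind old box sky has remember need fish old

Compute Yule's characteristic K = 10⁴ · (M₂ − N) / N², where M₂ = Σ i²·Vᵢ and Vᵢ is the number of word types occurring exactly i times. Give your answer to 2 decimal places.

658.44

Frequencies: old:5, being:4, need:3, no:2, remember:2, mind:2, before:2, fish:2, those:1, break:1, box:1, sky:1, has:1
N = 27. Frequency spectrum: V_1=5, V_2=5, V_3=1, V_4=1, V_5=1
M₂ = 1²·5 + 2²·5 + 3²·1 + 4²·1 + 5²·1 = 75
K = 10000 × (75 − 27) / 27² = 658.44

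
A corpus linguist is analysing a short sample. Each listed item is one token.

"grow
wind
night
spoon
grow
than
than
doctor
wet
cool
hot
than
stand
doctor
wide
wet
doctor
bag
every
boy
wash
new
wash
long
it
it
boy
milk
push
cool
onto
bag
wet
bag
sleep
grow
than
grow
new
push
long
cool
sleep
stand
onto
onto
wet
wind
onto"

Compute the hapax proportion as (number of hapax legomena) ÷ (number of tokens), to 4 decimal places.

0.1224

Frequencies: grow:4, than:4, wet:4, onto:4, doctor:3, cool:3, bag:3, wind:2, stand:2, boy:2, wash:2, new:2, long:2, it:2, push:2, sleep:2, night:1, spoon:1, hot:1, wide:1, … (2 more, each freq 1)
Hapax count = 6; token count = 49.
Ratio = 6 / 49 = 0.1224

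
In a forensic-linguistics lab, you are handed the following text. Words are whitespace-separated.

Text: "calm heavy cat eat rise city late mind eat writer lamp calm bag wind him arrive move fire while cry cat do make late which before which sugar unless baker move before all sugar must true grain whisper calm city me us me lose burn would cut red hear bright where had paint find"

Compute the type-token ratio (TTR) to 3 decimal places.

0.796

N = 54 tokens, V = 43 types.
TTR = V / N = 43 / 54 = 0.796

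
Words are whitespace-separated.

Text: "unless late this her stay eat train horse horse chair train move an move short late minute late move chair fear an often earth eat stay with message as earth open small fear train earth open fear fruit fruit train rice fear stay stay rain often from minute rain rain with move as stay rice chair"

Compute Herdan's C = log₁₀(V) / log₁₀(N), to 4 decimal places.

0.7997

N = 56, V = 25.
log₁₀(V) = 1.397940, log₁₀(N) = 1.748188
C = 1.397940 / 1.748188 = 0.7997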